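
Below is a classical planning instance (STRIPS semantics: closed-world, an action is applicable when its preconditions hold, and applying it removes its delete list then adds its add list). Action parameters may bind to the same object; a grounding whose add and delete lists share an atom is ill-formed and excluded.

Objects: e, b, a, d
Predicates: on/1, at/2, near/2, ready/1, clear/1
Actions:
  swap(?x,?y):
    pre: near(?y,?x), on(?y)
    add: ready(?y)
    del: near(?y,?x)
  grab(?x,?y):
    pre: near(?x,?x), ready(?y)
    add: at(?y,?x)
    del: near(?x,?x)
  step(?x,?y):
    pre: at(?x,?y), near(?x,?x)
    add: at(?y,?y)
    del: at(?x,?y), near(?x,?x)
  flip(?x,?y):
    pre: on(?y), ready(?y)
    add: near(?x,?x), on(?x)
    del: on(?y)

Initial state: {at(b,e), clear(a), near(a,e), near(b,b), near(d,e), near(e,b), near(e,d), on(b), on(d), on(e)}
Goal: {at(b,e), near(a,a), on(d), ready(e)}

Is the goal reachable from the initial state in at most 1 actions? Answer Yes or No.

1. swap(b,e)  →  {at(b,e), clear(a), near(a,e), near(b,b), near(d,e), near(e,d), on(b), on(d), on(e), ready(e)}
2. flip(a,e)  →  {at(b,e), clear(a), near(a,a), near(a,e), near(b,b), near(d,e), near(e,d), on(a), on(b), on(d), ready(e)}
optimal plan length = 2; 2 > 1

No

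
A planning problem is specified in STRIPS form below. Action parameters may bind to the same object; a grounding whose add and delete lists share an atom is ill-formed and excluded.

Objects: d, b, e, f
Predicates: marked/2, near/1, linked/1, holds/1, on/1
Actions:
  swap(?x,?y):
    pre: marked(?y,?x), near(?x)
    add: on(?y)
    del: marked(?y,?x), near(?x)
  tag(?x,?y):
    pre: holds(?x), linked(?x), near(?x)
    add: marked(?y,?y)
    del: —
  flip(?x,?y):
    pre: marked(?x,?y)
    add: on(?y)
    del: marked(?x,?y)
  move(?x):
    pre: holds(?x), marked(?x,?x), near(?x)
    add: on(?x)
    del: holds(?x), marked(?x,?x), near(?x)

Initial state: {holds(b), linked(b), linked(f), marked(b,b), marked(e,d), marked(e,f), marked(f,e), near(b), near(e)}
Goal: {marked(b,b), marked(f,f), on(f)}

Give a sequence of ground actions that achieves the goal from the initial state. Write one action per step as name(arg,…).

swap(e,f); tag(b,f)

1. swap(e,f)  →  {holds(b), linked(b), linked(f), marked(b,b), marked(e,d), marked(e,f), near(b), on(f)}
2. tag(b,f)  →  {holds(b), linked(b), linked(f), marked(b,b), marked(e,d), marked(e,f), marked(f,f), near(b), on(f)}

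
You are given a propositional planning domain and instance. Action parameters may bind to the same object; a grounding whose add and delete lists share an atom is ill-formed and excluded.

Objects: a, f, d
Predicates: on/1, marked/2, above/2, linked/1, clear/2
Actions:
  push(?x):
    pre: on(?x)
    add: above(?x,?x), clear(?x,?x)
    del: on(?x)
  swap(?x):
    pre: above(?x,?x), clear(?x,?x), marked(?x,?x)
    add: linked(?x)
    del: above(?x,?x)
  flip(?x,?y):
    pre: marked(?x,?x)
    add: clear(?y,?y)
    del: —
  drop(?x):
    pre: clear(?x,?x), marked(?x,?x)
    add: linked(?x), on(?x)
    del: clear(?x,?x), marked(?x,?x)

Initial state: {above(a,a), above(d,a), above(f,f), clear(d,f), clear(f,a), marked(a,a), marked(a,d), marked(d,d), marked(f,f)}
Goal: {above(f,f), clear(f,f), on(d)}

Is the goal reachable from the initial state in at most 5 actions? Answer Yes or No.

Yes

1. flip(a,f)  →  {above(a,a), above(d,a), above(f,f), clear(d,f), clear(f,a), clear(f,f), marked(a,a), marked(a,d), marked(d,d), marked(f,f)}
2. flip(a,d)  →  {above(a,a), above(d,a), above(f,f), clear(d,d), clear(d,f), clear(f,a), clear(f,f), marked(a,a), marked(a,d), marked(d,d), marked(f,f)}
3. drop(d)  →  {above(a,a), above(d,a), above(f,f), clear(d,f), clear(f,a), clear(f,f), linked(d), marked(a,a), marked(a,d), marked(f,f), on(d)}
optimal plan length = 3; 3 ≤ 5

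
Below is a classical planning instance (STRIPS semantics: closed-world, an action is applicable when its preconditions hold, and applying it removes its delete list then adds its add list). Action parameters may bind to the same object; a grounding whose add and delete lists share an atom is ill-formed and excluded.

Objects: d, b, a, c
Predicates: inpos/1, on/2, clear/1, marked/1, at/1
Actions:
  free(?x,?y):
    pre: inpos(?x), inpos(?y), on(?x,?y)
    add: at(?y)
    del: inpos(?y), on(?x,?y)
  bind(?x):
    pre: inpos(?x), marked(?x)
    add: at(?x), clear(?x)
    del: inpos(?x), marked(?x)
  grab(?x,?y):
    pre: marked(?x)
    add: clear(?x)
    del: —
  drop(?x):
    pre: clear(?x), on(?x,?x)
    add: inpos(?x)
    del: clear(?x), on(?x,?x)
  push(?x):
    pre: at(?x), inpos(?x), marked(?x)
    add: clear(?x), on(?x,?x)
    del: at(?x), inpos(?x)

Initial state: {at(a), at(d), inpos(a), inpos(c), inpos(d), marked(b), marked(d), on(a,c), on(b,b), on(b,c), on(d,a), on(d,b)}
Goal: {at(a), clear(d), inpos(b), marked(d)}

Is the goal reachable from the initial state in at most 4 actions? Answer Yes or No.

Yes

1. grab(d,d)  →  {at(a), at(d), clear(d), inpos(a), inpos(c), inpos(d), marked(b), marked(d), on(a,c), on(b,b), on(b,c), on(d,a), on(d,b)}
2. grab(b,d)  →  {at(a), at(d), clear(b), clear(d), inpos(a), inpos(c), inpos(d), marked(b), marked(d), on(a,c), on(b,b), on(b,c), on(d,a), on(d,b)}
3. drop(b)  →  {at(a), at(d), clear(d), inpos(a), inpos(b), inpos(c), inpos(d), marked(b), marked(d), on(a,c), on(b,c), on(d,a), on(d,b)}
optimal plan length = 3; 3 ≤ 4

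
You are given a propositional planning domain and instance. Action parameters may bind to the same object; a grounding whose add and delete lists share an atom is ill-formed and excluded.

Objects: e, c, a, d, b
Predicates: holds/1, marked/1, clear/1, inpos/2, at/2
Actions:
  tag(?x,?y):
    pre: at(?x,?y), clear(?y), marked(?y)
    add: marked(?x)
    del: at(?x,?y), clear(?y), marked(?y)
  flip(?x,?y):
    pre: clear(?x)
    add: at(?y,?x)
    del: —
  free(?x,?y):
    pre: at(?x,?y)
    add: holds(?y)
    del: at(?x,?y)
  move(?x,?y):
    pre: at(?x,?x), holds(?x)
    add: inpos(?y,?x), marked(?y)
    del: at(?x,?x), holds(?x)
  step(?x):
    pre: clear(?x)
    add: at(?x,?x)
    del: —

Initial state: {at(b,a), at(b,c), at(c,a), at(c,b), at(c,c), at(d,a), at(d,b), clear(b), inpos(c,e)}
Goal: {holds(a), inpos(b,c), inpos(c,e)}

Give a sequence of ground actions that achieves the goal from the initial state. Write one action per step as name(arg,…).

free(c,a); free(b,c); move(c,b)

1. free(c,a)  →  {at(b,a), at(b,c), at(c,b), at(c,c), at(d,a), at(d,b), clear(b), holds(a), inpos(c,e)}
2. free(b,c)  →  {at(b,a), at(c,b), at(c,c), at(d,a), at(d,b), clear(b), holds(a), holds(c), inpos(c,e)}
3. move(c,b)  →  {at(b,a), at(c,b), at(d,a), at(d,b), clear(b), holds(a), inpos(b,c), inpos(c,e), marked(b)}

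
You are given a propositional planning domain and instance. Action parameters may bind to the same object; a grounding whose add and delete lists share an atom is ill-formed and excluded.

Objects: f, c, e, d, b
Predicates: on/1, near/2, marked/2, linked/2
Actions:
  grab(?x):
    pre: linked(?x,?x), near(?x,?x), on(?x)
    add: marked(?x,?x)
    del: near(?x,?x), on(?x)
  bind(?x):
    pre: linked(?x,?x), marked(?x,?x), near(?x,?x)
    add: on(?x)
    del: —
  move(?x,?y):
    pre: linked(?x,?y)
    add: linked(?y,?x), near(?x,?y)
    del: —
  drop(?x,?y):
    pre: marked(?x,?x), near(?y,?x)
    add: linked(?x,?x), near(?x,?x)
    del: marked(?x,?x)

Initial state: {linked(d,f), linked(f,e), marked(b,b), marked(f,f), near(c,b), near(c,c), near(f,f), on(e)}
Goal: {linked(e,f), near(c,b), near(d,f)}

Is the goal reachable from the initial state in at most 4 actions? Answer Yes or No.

1. move(f,e)  →  {linked(d,f), linked(e,f), linked(f,e), marked(b,b), marked(f,f), near(c,b), near(c,c), near(f,e), near(f,f), on(e)}
2. move(d,f)  →  {linked(d,f), linked(e,f), linked(f,d), linked(f,e), marked(b,b), marked(f,f), near(c,b), near(c,c), near(d,f), near(f,e), near(f,f), on(e)}
optimal plan length = 2; 2 ≤ 4

Yes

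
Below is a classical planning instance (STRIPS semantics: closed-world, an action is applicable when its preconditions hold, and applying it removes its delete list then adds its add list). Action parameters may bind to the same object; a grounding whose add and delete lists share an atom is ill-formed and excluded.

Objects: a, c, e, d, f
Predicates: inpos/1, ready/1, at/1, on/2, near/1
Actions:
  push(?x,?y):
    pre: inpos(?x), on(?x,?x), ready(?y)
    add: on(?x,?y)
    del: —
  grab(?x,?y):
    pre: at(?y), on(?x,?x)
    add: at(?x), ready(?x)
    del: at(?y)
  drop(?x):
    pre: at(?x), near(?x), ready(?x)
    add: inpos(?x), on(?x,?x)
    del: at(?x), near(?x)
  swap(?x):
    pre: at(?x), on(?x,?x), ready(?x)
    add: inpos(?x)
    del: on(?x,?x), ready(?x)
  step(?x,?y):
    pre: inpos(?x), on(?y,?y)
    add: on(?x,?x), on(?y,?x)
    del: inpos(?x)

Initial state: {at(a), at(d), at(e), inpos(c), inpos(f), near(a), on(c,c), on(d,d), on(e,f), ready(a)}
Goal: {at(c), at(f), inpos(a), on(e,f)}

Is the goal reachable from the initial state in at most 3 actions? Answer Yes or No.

No

1. grab(c,e)  →  {at(a), at(c), at(d), inpos(c), inpos(f), near(a), on(c,c), on(d,d), on(e,f), ready(a), ready(c)}
2. drop(a)  →  {at(c), at(d), inpos(a), inpos(c), inpos(f), on(a,a), on(c,c), on(d,d), on(e,f), ready(a), ready(c)}
3. step(f,a)  →  {at(c), at(d), inpos(a), inpos(c), on(a,a), on(a,f), on(c,c), on(d,d), on(e,f), on(f,f), ready(a), ready(c)}
4. grab(f,d)  →  {at(c), at(f), inpos(a), inpos(c), on(a,a), on(a,f), on(c,c), on(d,d), on(e,f), on(f,f), ready(a), ready(c), ready(f)}
optimal plan length = 4; 4 > 3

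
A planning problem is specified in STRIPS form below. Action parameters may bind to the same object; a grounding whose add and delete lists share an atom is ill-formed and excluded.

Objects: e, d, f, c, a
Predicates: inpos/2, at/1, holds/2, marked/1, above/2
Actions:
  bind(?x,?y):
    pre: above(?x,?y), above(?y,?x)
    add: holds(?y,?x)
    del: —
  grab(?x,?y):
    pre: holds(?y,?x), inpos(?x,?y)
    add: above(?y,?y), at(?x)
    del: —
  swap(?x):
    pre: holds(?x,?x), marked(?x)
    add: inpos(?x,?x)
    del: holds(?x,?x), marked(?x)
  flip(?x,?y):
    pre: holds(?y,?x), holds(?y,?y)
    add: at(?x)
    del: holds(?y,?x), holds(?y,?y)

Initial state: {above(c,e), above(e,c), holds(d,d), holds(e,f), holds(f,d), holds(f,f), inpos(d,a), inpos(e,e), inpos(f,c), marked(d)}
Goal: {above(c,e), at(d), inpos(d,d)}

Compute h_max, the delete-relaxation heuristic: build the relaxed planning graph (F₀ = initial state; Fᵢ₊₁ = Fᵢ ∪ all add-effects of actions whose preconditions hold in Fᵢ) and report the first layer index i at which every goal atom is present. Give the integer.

F0 = init (10 atoms)
F1 = F0 ∪ {at(d), at(f), holds(c,e), holds(e,c), inpos(d,d)}  (15 atoms)
goal ⊆ F1  ⇒  h_max = 1

1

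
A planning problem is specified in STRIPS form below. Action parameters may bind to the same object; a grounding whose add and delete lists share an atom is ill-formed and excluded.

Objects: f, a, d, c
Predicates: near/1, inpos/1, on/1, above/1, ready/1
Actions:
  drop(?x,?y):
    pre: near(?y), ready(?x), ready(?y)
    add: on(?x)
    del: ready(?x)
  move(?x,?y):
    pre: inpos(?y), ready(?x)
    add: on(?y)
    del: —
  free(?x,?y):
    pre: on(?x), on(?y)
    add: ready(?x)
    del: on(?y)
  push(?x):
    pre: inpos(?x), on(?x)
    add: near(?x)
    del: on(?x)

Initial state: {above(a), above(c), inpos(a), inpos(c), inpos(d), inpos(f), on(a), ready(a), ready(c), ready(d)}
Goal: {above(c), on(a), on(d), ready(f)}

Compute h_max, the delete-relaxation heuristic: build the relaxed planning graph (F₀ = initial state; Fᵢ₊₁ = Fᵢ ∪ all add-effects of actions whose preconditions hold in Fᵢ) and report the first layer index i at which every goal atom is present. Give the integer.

F0 = init (10 atoms)
F1 = F0 ∪ {near(a), on(c), on(d), on(f)}  (14 atoms)
F2 = F1 ∪ {near(c), near(d), near(f), ready(f)}  (18 atoms)
goal ⊆ F2  ⇒  h_max = 2

2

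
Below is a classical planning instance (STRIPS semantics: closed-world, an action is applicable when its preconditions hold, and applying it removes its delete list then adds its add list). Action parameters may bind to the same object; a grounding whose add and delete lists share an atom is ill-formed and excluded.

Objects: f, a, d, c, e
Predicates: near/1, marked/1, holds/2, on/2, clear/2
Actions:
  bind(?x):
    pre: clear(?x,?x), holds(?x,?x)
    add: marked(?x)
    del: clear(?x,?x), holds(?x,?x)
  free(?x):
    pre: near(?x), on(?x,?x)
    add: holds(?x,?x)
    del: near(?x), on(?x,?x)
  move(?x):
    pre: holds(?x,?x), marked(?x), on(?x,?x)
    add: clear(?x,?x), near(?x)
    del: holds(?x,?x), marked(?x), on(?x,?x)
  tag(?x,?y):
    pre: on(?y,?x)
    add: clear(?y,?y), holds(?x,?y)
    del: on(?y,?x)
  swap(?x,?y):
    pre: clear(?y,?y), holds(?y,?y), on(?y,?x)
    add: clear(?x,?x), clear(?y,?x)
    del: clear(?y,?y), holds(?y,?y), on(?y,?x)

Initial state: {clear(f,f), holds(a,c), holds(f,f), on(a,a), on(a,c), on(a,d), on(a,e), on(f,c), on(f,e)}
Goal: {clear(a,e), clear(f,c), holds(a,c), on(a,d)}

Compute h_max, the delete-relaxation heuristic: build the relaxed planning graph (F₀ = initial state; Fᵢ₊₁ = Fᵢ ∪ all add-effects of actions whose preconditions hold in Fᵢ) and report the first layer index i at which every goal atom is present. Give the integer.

2

F0 = init (9 atoms)
F1 = F0 ∪ {clear(a,a), clear(c,c), clear(e,e), clear(f,c), clear(f,e), holds(a,a), holds(c,a), holds(c,f), holds(d,a), holds(e,a), holds(e,f), marked(f)}  (21 atoms)
F2 = F1 ∪ {clear(a,c), clear(a,d), clear(a,e), clear(d,d), marked(a)}  (26 atoms)
goal ⊆ F2  ⇒  h_max = 2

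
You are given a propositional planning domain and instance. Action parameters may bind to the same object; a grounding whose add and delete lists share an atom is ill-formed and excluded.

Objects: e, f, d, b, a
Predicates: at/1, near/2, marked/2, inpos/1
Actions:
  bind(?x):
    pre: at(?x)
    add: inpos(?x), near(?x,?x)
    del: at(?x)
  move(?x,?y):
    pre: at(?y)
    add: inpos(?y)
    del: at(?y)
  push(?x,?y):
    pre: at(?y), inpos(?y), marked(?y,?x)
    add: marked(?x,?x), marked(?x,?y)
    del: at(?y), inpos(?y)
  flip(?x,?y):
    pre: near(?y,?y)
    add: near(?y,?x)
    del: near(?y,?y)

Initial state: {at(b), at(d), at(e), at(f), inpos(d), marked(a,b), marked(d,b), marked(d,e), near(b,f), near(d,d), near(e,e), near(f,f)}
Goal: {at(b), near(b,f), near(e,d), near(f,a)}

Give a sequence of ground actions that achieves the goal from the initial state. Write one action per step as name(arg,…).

1. flip(d,e)  →  {at(b), at(d), at(e), at(f), inpos(d), marked(a,b), marked(d,b), marked(d,e), near(b,f), near(d,d), near(e,d), near(f,f)}
2. flip(a,f)  →  {at(b), at(d), at(e), at(f), inpos(d), marked(a,b), marked(d,b), marked(d,e), near(b,f), near(d,d), near(e,d), near(f,a)}

flip(d,e); flip(a,f)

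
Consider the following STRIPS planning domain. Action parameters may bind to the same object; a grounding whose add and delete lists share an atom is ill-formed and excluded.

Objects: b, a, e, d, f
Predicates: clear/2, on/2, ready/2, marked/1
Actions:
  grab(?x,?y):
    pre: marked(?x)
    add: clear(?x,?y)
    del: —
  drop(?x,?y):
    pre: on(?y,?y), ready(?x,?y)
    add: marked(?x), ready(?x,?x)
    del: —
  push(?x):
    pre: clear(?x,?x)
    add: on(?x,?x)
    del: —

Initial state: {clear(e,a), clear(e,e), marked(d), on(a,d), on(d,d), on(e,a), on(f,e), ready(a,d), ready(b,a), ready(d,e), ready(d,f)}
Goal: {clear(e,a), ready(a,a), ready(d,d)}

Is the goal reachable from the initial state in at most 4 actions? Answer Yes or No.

1. drop(a,d)  →  {clear(e,a), clear(e,e), marked(a), marked(d), on(a,d), on(d,d), on(e,a), on(f,e), ready(a,a), ready(a,d), ready(b,a), ready(d,e), ready(d,f)}
2. push(e)  →  {clear(e,a), clear(e,e), marked(a), marked(d), on(a,d), on(d,d), on(e,a), on(e,e), on(f,e), ready(a,a), ready(a,d), ready(b,a), ready(d,e), ready(d,f)}
3. drop(d,e)  →  {clear(e,a), clear(e,e), marked(a), marked(d), on(a,d), on(d,d), on(e,a), on(e,e), on(f,e), ready(a,a), ready(a,d), ready(b,a), ready(d,d), ready(d,e), ready(d,f)}
optimal plan length = 3; 3 ≤ 4

Yes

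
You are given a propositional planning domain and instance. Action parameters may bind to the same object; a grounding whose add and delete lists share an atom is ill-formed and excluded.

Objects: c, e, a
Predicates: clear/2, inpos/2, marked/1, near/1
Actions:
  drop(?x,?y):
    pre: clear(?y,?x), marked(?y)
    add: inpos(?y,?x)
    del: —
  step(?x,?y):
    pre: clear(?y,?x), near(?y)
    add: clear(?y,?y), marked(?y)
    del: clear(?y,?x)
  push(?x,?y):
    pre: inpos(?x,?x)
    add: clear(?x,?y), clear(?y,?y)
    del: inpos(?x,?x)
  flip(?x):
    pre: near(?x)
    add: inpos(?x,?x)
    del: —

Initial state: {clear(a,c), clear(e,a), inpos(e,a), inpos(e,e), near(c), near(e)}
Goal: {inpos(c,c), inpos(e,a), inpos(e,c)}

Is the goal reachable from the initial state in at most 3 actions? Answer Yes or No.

1. step(a,e)  →  {clear(a,c), clear(e,e), inpos(e,a), inpos(e,e), marked(e), near(c), near(e)}
2. push(e,c)  →  {clear(a,c), clear(c,c), clear(e,c), clear(e,e), inpos(e,a), marked(e), near(c), near(e)}
3. drop(c,e)  →  {clear(a,c), clear(c,c), clear(e,c), clear(e,e), inpos(e,a), inpos(e,c), marked(e), near(c), near(e)}
4. flip(c)  →  {clear(a,c), clear(c,c), clear(e,c), clear(e,e), inpos(c,c), inpos(e,a), inpos(e,c), marked(e), near(c), near(e)}
optimal plan length = 4; 4 > 3

No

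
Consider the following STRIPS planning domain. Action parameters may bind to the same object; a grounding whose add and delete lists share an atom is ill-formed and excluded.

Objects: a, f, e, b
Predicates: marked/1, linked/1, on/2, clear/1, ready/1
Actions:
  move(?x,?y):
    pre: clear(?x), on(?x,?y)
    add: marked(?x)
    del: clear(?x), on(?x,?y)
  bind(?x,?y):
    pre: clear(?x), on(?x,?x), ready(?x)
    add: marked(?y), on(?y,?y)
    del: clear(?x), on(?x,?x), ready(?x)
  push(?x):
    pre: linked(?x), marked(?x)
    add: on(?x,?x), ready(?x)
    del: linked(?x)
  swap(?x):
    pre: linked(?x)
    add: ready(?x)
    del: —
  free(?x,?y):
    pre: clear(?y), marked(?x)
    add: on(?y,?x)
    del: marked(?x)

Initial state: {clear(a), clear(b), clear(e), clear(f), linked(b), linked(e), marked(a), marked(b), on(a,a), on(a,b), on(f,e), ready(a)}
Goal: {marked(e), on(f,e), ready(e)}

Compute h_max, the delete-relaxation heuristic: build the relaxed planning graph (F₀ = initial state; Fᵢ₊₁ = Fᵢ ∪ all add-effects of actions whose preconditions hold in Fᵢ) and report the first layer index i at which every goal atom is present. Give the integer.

F0 = init (12 atoms)
F1 = F0 ∪ {marked(e), marked(f), on(b,a), on(b,b), on(e,a), on(e,b), on(e,e), on(f,a), on(f,b), on(f,f), ready(b), ready(e)}  (24 atoms)
goal ⊆ F1  ⇒  h_max = 1

1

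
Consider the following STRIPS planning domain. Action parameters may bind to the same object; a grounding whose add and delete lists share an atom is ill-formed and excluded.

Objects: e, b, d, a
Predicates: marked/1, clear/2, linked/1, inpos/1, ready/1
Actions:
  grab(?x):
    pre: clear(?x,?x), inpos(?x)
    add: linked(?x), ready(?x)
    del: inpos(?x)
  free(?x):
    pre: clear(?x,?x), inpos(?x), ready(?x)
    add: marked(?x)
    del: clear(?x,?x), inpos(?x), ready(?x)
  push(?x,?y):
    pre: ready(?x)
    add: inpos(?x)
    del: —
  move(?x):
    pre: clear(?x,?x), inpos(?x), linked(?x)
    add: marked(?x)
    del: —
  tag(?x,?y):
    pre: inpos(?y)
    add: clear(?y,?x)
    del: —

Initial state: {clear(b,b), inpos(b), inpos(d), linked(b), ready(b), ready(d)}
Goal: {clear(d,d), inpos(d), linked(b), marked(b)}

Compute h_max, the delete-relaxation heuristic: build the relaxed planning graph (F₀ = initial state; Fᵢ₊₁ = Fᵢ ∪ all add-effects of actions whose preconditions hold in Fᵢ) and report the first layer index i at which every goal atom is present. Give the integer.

F0 = init (6 atoms)
F1 = F0 ∪ {clear(b,a), clear(b,d), clear(b,e), clear(d,a), clear(d,b), clear(d,d), clear(d,e), marked(b)}  (14 atoms)
goal ⊆ F1  ⇒  h_max = 1

1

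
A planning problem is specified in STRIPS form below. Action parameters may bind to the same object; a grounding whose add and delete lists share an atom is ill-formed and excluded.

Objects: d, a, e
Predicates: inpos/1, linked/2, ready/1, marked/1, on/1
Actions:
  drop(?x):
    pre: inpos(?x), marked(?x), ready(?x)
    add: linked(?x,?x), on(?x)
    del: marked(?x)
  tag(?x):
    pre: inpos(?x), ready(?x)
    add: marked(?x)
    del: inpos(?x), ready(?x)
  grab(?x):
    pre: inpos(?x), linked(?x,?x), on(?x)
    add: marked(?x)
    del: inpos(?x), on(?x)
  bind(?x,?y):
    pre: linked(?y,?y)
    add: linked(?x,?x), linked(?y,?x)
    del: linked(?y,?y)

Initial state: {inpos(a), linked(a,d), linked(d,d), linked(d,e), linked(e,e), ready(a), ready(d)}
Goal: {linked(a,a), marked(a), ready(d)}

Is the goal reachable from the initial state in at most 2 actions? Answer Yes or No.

Yes

1. tag(a)  →  {linked(a,d), linked(d,d), linked(d,e), linked(e,e), marked(a), ready(d)}
2. bind(a,d)  →  {linked(a,a), linked(a,d), linked(d,a), linked(d,e), linked(e,e), marked(a), ready(d)}
optimal plan length = 2; 2 ≤ 2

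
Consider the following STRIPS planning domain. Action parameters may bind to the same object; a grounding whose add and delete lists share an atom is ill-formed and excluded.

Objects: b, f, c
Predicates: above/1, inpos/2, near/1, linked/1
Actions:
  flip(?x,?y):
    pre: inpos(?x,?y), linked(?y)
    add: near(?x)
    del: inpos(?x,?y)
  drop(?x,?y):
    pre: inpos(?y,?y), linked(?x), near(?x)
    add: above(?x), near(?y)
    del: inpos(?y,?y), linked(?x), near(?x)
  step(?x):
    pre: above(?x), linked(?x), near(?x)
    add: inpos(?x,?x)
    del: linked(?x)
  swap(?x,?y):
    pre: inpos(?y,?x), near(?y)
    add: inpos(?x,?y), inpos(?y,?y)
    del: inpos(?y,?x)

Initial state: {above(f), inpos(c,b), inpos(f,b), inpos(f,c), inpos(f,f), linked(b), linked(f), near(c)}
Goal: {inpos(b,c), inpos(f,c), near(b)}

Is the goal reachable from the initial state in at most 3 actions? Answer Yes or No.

No

1. flip(f,f)  →  {above(f), inpos(c,b), inpos(f,b), inpos(f,c), linked(b), linked(f), near(c), near(f)}
2. swap(b,f)  →  {above(f), inpos(b,f), inpos(c,b), inpos(f,c), inpos(f,f), linked(b), linked(f), near(c), near(f)}
3. flip(b,f)  →  {above(f), inpos(c,b), inpos(f,c), inpos(f,f), linked(b), linked(f), near(b), near(c), near(f)}
4. swap(b,c)  →  {above(f), inpos(b,c), inpos(c,c), inpos(f,c), inpos(f,f), linked(b), linked(f), near(b), near(c), near(f)}
optimal plan length = 4; 4 > 3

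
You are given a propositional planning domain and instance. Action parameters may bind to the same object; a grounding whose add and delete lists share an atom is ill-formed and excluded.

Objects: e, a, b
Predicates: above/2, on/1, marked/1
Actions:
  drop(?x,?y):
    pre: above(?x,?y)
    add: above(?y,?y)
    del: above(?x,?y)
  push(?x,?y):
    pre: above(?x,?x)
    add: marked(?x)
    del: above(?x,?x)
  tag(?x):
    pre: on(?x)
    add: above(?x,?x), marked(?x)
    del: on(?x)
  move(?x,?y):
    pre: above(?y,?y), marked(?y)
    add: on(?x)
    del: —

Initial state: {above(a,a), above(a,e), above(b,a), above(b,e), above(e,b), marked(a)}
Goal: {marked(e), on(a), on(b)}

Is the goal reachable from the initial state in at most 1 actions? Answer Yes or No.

No

1. drop(a,e)  →  {above(a,a), above(b,a), above(b,e), above(e,b), above(e,e), marked(a)}
2. push(e,e)  →  {above(a,a), above(b,a), above(b,e), above(e,b), marked(a), marked(e)}
3. move(a,a)  →  {above(a,a), above(b,a), above(b,e), above(e,b), marked(a), marked(e), on(a)}
4. move(b,a)  →  {above(a,a), above(b,a), above(b,e), above(e,b), marked(a), marked(e), on(a), on(b)}
optimal plan length = 4; 4 > 1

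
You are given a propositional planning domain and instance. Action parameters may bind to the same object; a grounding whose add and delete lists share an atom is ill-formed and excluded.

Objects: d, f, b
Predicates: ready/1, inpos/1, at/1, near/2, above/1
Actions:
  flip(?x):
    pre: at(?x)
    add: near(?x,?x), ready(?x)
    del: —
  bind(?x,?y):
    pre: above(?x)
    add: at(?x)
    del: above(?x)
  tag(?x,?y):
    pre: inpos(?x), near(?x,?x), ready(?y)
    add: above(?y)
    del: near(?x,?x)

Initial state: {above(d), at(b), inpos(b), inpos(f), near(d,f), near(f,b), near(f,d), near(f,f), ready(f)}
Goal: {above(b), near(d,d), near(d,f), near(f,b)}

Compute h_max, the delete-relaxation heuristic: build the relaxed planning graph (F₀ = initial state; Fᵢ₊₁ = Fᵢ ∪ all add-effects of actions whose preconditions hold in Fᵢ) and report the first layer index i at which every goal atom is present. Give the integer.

F0 = init (9 atoms)
F1 = F0 ∪ {above(f), at(d), near(b,b), ready(b)}  (13 atoms)
F2 = F1 ∪ {above(b), at(f), near(d,d), ready(d)}  (17 atoms)
goal ⊆ F2  ⇒  h_max = 2

2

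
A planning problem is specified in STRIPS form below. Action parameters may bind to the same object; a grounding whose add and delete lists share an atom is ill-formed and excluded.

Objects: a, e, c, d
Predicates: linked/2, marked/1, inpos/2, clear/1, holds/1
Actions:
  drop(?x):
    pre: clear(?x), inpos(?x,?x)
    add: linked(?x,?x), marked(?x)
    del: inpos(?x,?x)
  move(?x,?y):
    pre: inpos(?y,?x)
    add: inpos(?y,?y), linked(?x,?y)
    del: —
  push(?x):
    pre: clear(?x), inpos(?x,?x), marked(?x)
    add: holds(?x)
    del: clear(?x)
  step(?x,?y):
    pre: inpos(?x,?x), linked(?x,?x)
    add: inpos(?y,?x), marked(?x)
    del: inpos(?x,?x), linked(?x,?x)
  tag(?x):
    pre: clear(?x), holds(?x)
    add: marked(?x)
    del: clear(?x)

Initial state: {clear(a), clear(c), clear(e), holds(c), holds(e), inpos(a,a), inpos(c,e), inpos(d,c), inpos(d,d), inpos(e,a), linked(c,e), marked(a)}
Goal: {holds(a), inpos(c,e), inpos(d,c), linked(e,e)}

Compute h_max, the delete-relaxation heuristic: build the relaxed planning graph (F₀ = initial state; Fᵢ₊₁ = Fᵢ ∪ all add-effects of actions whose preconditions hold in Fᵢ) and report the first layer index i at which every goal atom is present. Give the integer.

F0 = init (12 atoms)
F1 = F0 ∪ {holds(a), inpos(c,c), inpos(e,e), linked(a,a), linked(a,e), linked(c,d), linked(d,d), linked(e,c), marked(c), marked(e)}  (22 atoms)
F2 = F1 ∪ {inpos(a,d), inpos(c,a), inpos(c,d), inpos(d,a), inpos(e,d), linked(c,c), linked(e,e), marked(d)}  (30 atoms)
goal ⊆ F2  ⇒  h_max = 2

2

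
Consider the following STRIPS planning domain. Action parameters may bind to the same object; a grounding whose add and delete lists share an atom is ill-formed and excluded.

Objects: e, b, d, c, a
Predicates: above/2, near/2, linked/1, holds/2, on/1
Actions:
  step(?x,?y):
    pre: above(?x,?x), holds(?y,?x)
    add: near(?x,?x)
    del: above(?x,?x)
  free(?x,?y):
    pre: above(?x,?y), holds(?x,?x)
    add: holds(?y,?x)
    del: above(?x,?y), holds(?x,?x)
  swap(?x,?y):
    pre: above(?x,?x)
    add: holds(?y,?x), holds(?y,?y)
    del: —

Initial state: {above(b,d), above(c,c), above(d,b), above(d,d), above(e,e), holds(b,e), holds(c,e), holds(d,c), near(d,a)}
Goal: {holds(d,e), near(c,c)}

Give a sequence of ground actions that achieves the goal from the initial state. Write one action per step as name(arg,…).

1. step(c,d)  →  {above(b,d), above(d,b), above(d,d), above(e,e), holds(b,e), holds(c,e), holds(d,c), near(c,c), near(d,a)}
2. swap(e,d)  →  {above(b,d), above(d,b), above(d,d), above(e,e), holds(b,e), holds(c,e), holds(d,c), holds(d,d), holds(d,e), near(c,c), near(d,a)}

step(c,d); swap(e,d)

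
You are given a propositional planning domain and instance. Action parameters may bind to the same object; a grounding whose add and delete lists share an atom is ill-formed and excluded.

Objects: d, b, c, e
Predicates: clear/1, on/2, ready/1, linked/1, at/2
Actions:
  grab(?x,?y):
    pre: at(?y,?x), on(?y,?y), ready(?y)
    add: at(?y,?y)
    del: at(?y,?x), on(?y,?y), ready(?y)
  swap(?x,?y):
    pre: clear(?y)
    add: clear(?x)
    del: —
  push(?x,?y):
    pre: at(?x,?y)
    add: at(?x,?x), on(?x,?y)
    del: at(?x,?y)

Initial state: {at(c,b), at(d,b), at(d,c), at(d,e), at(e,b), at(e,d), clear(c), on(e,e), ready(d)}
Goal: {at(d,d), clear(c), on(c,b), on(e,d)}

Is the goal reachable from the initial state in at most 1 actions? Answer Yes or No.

No

1. push(d,b)  →  {at(c,b), at(d,c), at(d,d), at(d,e), at(e,b), at(e,d), clear(c), on(d,b), on(e,e), ready(d)}
2. push(c,b)  →  {at(c,c), at(d,c), at(d,d), at(d,e), at(e,b), at(e,d), clear(c), on(c,b), on(d,b), on(e,e), ready(d)}
3. push(e,d)  →  {at(c,c), at(d,c), at(d,d), at(d,e), at(e,b), at(e,e), clear(c), on(c,b), on(d,b), on(e,d), on(e,e), ready(d)}
optimal plan length = 3; 3 > 1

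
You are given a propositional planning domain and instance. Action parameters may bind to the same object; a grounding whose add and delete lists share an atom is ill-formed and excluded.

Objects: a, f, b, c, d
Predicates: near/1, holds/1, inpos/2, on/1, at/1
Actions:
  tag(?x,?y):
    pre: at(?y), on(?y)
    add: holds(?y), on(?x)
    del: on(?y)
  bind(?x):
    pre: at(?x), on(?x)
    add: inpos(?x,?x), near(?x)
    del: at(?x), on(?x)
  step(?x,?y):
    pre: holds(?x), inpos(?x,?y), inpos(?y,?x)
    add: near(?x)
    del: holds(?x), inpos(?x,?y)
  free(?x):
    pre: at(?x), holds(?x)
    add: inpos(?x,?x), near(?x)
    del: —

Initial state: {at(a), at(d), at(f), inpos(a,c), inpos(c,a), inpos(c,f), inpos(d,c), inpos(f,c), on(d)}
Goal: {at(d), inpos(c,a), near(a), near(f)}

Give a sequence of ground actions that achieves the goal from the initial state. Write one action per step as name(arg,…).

1. tag(a,d)  →  {at(a), at(d), at(f), holds(d), inpos(a,c), inpos(c,a), inpos(c,f), inpos(d,c), inpos(f,c), on(a)}
2. tag(f,a)  →  {at(a), at(d), at(f), holds(a), holds(d), inpos(a,c), inpos(c,a), inpos(c,f), inpos(d,c), inpos(f,c), on(f)}
3. bind(f)  →  {at(a), at(d), holds(a), holds(d), inpos(a,c), inpos(c,a), inpos(c,f), inpos(d,c), inpos(f,c), inpos(f,f), near(f)}
4. step(a,c)  →  {at(a), at(d), holds(d), inpos(c,a), inpos(c,f), inpos(d,c), inpos(f,c), inpos(f,f), near(a), near(f)}

tag(a,d); tag(f,a); bind(f); step(a,c)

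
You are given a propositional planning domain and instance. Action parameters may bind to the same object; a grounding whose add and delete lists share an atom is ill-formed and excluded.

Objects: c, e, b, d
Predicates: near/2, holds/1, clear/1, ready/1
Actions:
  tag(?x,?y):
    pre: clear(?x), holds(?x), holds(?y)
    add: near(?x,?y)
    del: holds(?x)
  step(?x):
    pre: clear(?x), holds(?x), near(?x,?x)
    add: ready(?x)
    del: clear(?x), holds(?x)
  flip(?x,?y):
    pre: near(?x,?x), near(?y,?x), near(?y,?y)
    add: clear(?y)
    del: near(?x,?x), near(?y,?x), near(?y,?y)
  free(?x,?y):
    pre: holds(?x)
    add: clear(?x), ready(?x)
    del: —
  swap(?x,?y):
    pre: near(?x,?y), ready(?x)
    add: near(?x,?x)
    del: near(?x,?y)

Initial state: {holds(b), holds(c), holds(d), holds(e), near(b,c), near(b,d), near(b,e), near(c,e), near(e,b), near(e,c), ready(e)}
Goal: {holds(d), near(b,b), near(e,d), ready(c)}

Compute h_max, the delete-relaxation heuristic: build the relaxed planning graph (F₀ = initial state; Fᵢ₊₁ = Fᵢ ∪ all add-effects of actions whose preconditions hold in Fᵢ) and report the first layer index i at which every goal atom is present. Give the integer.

F0 = init (11 atoms)
F1 = F0 ∪ {clear(b), clear(c), clear(d), clear(e), near(e,e), ready(b), ready(c), ready(d)}  (19 atoms)
F2 = F1 ∪ {near(b,b), near(c,b), near(c,c), near(c,d), near(d,b), near(d,c), near(d,d), near(d,e), near(e,d)}  (28 atoms)
goal ⊆ F2  ⇒  h_max = 2

2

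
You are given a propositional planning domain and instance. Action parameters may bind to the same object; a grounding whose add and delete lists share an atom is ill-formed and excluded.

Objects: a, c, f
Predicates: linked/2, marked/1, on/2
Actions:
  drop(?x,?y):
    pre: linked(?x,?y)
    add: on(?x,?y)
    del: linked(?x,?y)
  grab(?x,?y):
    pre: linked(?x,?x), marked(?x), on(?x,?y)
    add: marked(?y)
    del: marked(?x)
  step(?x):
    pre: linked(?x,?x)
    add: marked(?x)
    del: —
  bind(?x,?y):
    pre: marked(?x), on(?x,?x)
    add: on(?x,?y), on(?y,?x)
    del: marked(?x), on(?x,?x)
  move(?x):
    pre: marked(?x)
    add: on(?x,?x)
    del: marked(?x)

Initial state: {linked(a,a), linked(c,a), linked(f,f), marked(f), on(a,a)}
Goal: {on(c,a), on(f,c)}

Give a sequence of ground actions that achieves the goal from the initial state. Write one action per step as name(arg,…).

1. drop(c,a)  →  {linked(a,a), linked(f,f), marked(f), on(a,a), on(c,a)}
2. drop(f,f)  →  {linked(a,a), marked(f), on(a,a), on(c,a), on(f,f)}
3. bind(f,c)  →  {linked(a,a), on(a,a), on(c,a), on(c,f), on(f,c)}

drop(c,a); drop(f,f); bind(f,c)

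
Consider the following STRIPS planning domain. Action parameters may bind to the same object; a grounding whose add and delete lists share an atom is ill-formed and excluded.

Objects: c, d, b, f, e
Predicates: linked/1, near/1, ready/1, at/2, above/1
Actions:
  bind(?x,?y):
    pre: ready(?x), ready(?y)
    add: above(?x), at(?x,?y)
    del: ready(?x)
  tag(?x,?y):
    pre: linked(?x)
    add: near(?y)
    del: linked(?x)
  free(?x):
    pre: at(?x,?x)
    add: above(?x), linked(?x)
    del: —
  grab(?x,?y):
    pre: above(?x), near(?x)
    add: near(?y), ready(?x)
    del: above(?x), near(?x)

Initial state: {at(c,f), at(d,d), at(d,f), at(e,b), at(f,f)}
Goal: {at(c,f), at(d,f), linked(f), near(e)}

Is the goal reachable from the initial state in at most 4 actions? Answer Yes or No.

Yes

1. free(d)  →  {above(d), at(c,f), at(d,d), at(d,f), at(e,b), at(f,f), linked(d)}
2. tag(d,e)  →  {above(d), at(c,f), at(d,d), at(d,f), at(e,b), at(f,f), near(e)}
3. free(f)  →  {above(d), above(f), at(c,f), at(d,d), at(d,f), at(e,b), at(f,f), linked(f), near(e)}
optimal plan length = 3; 3 ≤ 4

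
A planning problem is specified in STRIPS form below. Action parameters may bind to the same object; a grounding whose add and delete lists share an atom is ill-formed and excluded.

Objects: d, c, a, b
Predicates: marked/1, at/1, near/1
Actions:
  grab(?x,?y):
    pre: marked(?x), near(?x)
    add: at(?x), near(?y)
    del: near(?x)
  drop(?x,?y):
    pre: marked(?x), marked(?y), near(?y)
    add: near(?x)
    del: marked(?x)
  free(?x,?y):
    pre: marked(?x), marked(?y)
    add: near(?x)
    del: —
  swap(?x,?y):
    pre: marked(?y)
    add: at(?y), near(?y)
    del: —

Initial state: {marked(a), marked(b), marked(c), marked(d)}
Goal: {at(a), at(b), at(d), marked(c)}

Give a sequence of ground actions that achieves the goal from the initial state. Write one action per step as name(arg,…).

1. swap(d,d)  →  {at(d), marked(a), marked(b), marked(c), marked(d), near(d)}
2. swap(d,a)  →  {at(a), at(d), marked(a), marked(b), marked(c), marked(d), near(a), near(d)}
3. swap(d,b)  →  {at(a), at(b), at(d), marked(a), marked(b), marked(c), marked(d), near(a), near(b), near(d)}

swap(d,d); swap(d,a); swap(d,b)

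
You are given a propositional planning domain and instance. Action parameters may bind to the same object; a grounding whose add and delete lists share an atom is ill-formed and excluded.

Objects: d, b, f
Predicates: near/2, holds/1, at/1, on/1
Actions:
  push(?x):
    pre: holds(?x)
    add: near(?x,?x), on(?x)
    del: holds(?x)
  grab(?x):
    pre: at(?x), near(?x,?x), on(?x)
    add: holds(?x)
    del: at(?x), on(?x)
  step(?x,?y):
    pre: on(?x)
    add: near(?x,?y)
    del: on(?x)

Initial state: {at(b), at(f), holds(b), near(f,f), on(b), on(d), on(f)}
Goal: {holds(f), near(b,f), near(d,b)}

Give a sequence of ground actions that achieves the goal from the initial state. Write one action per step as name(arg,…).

1. grab(f)  →  {at(b), holds(b), holds(f), near(f,f), on(b), on(d)}
2. step(d,b)  →  {at(b), holds(b), holds(f), near(d,b), near(f,f), on(b)}
3. step(b,f)  →  {at(b), holds(b), holds(f), near(b,f), near(d,b), near(f,f)}

grab(f); step(d,b); step(b,f)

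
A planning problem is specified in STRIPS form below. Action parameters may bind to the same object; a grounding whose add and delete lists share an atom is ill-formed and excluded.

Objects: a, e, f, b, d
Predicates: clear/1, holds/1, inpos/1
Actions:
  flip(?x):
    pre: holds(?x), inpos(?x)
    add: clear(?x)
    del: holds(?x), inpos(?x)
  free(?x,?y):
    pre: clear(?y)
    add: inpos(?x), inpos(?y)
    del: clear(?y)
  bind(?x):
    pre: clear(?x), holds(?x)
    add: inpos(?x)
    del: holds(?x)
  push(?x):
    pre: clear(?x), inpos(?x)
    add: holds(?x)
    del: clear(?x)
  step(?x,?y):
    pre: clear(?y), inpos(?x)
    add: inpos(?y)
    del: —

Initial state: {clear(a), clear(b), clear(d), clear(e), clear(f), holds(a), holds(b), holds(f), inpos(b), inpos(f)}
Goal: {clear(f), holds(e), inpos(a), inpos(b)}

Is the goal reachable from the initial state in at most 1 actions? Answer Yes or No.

1. free(e,a)  →  {clear(b), clear(d), clear(e), clear(f), holds(a), holds(b), holds(f), inpos(a), inpos(b), inpos(e), inpos(f)}
2. push(e)  →  {clear(b), clear(d), clear(f), holds(a), holds(b), holds(e), holds(f), inpos(a), inpos(b), inpos(e), inpos(f)}
optimal plan length = 2; 2 > 1

No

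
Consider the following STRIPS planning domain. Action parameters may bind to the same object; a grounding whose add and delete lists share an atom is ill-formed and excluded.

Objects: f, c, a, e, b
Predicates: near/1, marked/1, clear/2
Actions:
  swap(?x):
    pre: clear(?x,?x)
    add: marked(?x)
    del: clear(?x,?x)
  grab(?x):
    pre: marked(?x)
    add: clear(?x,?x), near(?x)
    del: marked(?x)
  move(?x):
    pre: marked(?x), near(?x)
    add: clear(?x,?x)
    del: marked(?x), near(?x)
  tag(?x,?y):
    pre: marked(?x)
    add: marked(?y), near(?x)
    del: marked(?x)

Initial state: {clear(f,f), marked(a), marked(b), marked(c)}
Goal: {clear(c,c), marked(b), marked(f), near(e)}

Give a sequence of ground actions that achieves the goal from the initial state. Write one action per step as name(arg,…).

1. grab(c)  →  {clear(c,c), clear(f,f), marked(a), marked(b), near(c)}
2. tag(a,e)  →  {clear(c,c), clear(f,f), marked(b), marked(e), near(a), near(c)}
3. tag(e,f)  →  {clear(c,c), clear(f,f), marked(b), marked(f), near(a), near(c), near(e)}

grab(c); tag(a,e); tag(e,f)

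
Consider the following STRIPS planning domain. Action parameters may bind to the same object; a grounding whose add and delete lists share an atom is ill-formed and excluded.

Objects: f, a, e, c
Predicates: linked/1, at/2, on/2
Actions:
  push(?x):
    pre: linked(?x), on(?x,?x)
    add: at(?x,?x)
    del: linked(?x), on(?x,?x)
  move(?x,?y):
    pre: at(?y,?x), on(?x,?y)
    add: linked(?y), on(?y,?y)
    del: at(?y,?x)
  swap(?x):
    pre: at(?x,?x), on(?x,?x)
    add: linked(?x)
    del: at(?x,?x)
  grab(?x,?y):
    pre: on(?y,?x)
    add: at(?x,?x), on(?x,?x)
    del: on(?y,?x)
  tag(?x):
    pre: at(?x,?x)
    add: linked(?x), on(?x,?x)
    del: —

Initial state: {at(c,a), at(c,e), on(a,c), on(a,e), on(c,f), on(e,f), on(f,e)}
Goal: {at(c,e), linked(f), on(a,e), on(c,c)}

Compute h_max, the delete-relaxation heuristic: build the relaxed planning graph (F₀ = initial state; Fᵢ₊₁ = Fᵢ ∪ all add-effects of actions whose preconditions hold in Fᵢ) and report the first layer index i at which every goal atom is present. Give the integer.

2

F0 = init (7 atoms)
F1 = F0 ∪ {at(c,c), at(e,e), at(f,f), linked(c), on(c,c), on(e,e), on(f,f)}  (14 atoms)
F2 = F1 ∪ {linked(e), linked(f)}  (16 atoms)
goal ⊆ F2  ⇒  h_max = 2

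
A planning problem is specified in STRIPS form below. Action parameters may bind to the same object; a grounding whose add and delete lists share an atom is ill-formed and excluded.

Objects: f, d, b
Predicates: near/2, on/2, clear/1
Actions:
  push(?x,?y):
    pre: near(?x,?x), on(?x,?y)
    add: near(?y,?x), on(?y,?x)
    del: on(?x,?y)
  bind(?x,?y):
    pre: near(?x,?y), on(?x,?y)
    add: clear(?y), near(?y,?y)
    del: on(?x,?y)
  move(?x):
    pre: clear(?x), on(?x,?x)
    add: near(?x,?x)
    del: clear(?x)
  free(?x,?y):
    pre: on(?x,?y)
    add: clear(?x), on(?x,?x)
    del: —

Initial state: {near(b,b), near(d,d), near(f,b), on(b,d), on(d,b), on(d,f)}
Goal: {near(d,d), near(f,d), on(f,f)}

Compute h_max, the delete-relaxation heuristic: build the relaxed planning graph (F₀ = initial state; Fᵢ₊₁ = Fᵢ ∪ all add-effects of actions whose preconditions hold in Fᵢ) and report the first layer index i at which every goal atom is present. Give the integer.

F0 = init (6 atoms)
F1 = F0 ∪ {clear(b), clear(d), near(b,d), near(d,b), near(f,d), on(b,b), on(d,d), on(f,d)}  (14 atoms)
F2 = F1 ∪ {clear(f), on(f,f)}  (16 atoms)
goal ⊆ F2  ⇒  h_max = 2

2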